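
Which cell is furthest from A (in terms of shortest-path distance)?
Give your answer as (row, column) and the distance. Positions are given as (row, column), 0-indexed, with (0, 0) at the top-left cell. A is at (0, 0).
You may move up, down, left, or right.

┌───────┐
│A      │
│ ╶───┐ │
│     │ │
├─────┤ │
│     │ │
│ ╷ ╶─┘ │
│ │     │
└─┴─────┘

Computing BFS distances from A to all cells:
Furthest cell: (3, 0)
Distance: 11 steps

Path from A to the furthest cell:

┌───────┐
│A → → ↓│
│ ╶───┐ │
│     │↓│
├─────┤ │
│↓ ↰  │↓│
│ ╷ ╶─┘ │
│B│↑ ← ↲│
└─┴─────┘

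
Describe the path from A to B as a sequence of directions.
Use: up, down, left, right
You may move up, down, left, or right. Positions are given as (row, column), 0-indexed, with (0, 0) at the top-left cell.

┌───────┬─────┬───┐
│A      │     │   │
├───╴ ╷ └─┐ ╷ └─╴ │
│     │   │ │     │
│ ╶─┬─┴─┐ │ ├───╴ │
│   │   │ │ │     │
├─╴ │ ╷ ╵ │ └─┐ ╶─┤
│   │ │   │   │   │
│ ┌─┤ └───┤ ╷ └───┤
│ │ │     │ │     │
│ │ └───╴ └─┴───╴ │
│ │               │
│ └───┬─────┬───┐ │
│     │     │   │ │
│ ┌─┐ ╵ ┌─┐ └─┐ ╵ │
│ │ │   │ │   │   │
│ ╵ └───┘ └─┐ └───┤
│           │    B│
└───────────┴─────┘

Finding the path and converting it to directions:
Path through cells: (0,0) → (0,1) → (0,2) → (1,2) → (1,1) → (1,0) → (2,0) → (2,1) → (3,1) → (3,0) → (4,0) → (5,0) → (6,0) → (6,1) → (6,2) → (7,2) → (7,3) → (6,3) → (6,4) → (6,5) → (7,5) → (7,6) → (8,6) → (8,7) → (8,8)
Directions: right, right, down, left, left, down, right, down, left, down, down, down, right, right, down, right, up, right, right, down, right, down, right, right

Solution:

┌───────┬─────┬───┐
│A → ↓  │     │   │
├───╴ ╷ └─┐ ╷ └─╴ │
│↓ ← ↲│   │ │     │
│ ╶─┬─┴─┐ │ ├───╴ │
│↳ ↓│   │ │ │     │
├─╴ │ ╷ ╵ │ └─┐ ╶─┤
│↓ ↲│ │   │   │   │
│ ┌─┤ └───┤ ╷ └───┤
│↓│ │     │ │     │
│ │ └───╴ └─┴───╴ │
│↓│               │
│ └───┬─────┬───┐ │
│↳ → ↓│↱ → ↓│   │ │
│ ┌─┐ ╵ ┌─┐ └─┐ ╵ │
│ │ │↳ ↑│ │↳ ↓│   │
│ ╵ └───┘ └─┐ └───┤
│           │↳ → B│
└───────────┴─────┘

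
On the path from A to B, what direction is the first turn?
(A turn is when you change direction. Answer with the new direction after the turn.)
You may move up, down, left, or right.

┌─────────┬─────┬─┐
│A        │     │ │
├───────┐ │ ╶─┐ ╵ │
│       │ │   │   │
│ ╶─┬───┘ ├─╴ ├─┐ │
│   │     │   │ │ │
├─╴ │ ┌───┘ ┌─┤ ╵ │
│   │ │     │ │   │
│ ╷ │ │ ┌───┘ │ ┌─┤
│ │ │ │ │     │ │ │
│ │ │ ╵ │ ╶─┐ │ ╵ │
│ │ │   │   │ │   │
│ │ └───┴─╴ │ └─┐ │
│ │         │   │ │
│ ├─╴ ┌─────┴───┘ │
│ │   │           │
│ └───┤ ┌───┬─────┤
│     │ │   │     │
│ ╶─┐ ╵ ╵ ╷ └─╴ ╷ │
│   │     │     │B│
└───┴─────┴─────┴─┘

Directions: right, right, right, right, down, down, left, left, down, down, down, right, up, up, right, right, up, right, up, left, up, right, right, down, right, down, down, left, down, down, right, down, down, left, left, left, left, left, down, down, right, up, right, down, right, right, up, right, down
First turn direction: down

Solution:

┌─────────┬─────┬─┐
│A → → → ↓│↱ → ↓│ │
├───────┐ │ ╶─┐ ╵ │
│       │↓│↑ ↰│↳ ↓│
│ ╶─┬───┘ ├─╴ ├─┐ │
│   │↓ ← ↲│↱ ↑│ │↓│
├─╴ │ ┌───┘ ┌─┤ ╵ │
│   │↓│↱ → ↑│ │↓ ↲│
│ ╷ │ │ ┌───┘ │ ┌─┤
│ │ │↓│↑│     │↓│ │
│ │ │ ╵ │ ╶─┐ │ ╵ │
│ │ │↳ ↑│   │ │↳ ↓│
│ │ └───┴─╴ │ └─┐ │
│ │         │   │↓│
│ ├─╴ ┌─────┴───┘ │
│ │   │↓ ← ← ← ← ↲│
│ └───┤ ┌───┬─────┤
│     │↓│↱ ↓│  ↱ ↓│
│ ╶─┐ ╵ ╵ ╷ └─╴ ╷ │
│   │  ↳ ↑│↳ → ↑│B│
└───┴─────┴─────┴─┘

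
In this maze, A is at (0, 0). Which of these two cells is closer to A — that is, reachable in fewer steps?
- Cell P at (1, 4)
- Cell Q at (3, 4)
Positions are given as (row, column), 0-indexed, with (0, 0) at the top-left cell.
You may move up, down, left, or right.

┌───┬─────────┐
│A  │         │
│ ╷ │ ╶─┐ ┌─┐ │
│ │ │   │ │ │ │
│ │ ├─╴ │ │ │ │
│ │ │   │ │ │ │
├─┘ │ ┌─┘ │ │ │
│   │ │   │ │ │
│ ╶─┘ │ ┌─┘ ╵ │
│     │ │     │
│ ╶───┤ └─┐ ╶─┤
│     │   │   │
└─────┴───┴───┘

Shortest path A → P at (1, 4): 17 steps
Shortest path A → Q at (3, 4): 19 steps

P is closer (17 steps vs 19 steps).

Path to P:

┌───┬─────────┐
│A ↓│↱ → ↓    │
│ ╷ │ ╶─┐ ┌─┐ │
│ │↓│↑ ↰│P│ │ │
│ │ ├─╴ │ │ │ │
│ │↓│↱ ↑│ │ │ │
├─┘ │ ┌─┘ │ │ │
│↓ ↲│↑│   │ │ │
│ ╶─┘ │ ┌─┘ ╵ │
│↳ → ↑│ │     │
│ ╶───┤ └─┐ ╶─┤
│     │   │   │
└─────┴───┴───┘

Path to Q:

┌───┬─────────┐
│A ↓│↱ → ↓    │
│ ╷ │ ╶─┐ ┌─┐ │
│ │↓│↑ ↰│↓│ │ │
│ │ ├─╴ │ │ │ │
│ │↓│↱ ↑│↓│ │ │
├─┘ │ ┌─┘ │ │ │
│↓ ↲│↑│  Q│ │ │
│ ╶─┘ │ ┌─┘ ╵ │
│↳ → ↑│ │     │
│ ╶───┤ └─┐ ╶─┤
│     │   │   │
└─────┴───┴───┘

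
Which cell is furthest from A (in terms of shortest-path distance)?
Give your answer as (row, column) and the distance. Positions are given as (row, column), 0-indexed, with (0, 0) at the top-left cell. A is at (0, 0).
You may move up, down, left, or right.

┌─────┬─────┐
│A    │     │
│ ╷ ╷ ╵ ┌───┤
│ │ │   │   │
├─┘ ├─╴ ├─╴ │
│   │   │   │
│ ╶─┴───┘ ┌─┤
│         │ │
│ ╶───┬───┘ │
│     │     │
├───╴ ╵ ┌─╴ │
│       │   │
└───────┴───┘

Computing BFS distances from A to all cells:
Furthest cell: (5, 4)
Distance: 15 steps

Path from A to the furthest cell:

┌─────┬─────┐
│A ↓  │     │
│ ╷ ╷ ╵ ┌───┤
│ │↓│   │   │
├─┘ ├─╴ ├─╴ │
│↓ ↲│   │   │
│ ╶─┴───┘ ┌─┤
│↓        │ │
│ ╶───┬───┘ │
│↳ → ↓│↱ → ↓│
├───╴ ╵ ┌─╴ │
│    ↳ ↑│B ↲│
└───────┴───┘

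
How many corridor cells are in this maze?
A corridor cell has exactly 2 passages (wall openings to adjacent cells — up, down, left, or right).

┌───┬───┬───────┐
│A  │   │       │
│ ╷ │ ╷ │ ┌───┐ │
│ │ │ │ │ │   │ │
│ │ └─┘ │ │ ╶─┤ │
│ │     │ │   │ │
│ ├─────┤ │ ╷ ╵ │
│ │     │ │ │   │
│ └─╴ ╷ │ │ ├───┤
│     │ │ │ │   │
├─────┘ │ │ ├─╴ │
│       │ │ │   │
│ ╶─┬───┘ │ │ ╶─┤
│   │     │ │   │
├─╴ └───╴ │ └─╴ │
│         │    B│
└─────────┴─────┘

Counting cells with exactly 2 passages:
Total corridor cells: 54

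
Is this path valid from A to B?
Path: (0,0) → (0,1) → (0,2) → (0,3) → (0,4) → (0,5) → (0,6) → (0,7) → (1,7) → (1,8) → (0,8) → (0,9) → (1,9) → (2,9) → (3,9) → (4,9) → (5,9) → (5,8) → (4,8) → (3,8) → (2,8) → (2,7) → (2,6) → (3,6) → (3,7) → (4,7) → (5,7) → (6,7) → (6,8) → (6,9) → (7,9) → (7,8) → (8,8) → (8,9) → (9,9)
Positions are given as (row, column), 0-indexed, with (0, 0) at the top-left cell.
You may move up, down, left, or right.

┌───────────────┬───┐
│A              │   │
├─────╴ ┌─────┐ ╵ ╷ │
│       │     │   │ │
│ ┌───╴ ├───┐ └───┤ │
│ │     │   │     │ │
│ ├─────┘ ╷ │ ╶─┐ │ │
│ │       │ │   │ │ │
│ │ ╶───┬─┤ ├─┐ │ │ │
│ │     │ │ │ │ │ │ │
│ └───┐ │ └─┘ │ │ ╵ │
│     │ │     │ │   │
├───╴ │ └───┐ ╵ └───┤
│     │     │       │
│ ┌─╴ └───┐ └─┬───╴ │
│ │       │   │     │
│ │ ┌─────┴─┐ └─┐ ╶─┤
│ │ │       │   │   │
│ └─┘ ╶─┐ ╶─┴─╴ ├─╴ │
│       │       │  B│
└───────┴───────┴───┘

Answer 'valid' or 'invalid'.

Checking path validity:
Result: All consecutive moves are passable.

valid

Correct solution:

┌───────────────┬───┐
│A → → → → → → ↓│↱ ↓│
├─────╴ ┌─────┐ ╵ ╷ │
│       │     │↳ ↑│↓│
│ ┌───╴ ├───┐ └───┤ │
│ │     │   │↓ ← ↰│↓│
│ ├─────┘ ╷ │ ╶─┐ │ │
│ │       │ │↳ ↓│↑│↓│
│ │ ╶───┬─┤ ├─┐ │ │ │
│ │     │ │ │ │↓│↑│↓│
│ └───┐ │ └─┘ │ │ ╵ │
│     │ │     │↓│↑ ↲│
├───╴ │ └───┐ ╵ └───┤
│     │     │  ↳ → ↓│
│ ┌─╴ └───┐ └─┬───╴ │
│ │       │   │  ↓ ↲│
│ │ ┌─────┴─┐ └─┐ ╶─┤
│ │ │       │   │↳ ↓│
│ └─┘ ╶─┐ ╶─┴─╴ ├─╴ │
│       │       │  B│
└───────┴───────┴───┘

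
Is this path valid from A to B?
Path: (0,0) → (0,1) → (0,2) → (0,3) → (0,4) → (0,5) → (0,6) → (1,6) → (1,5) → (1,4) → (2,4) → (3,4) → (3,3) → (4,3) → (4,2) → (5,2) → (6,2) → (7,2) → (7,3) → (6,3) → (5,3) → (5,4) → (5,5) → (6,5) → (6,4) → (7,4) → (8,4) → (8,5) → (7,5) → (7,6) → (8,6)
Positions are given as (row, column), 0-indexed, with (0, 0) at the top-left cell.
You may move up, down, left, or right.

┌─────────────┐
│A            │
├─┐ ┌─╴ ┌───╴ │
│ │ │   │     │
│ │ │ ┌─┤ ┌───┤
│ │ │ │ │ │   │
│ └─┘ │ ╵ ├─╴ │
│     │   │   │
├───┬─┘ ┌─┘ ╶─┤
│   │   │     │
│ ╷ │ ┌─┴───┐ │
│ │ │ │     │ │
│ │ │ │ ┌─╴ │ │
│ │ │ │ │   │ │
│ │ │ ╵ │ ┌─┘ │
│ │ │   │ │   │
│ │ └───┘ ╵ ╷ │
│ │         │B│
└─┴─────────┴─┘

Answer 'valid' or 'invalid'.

Checking path validity:
Result: All consecutive moves are passable.

valid

Correct solution:

┌─────────────┐
│A → → → → → ↓│
├─┐ ┌─╴ ┌───╴ │
│ │ │   │↓ ← ↲│
│ │ │ ┌─┤ ┌───┤
│ │ │ │ │↓│   │
│ └─┘ │ ╵ ├─╴ │
│     │↓ ↲│   │
├───┬─┘ ┌─┘ ╶─┤
│   │↓ ↲│     │
│ ╷ │ ┌─┴───┐ │
│ │ │↓│↱ → ↓│ │
│ │ │ │ ┌─╴ │ │
│ │ │↓│↑│↓ ↲│ │
│ │ │ ╵ │ ┌─┘ │
│ │ │↳ ↑│↓│↱ ↓│
│ │ └───┘ ╵ ╷ │
│ │      ↳ ↑│B│
└─┴─────────┴─┘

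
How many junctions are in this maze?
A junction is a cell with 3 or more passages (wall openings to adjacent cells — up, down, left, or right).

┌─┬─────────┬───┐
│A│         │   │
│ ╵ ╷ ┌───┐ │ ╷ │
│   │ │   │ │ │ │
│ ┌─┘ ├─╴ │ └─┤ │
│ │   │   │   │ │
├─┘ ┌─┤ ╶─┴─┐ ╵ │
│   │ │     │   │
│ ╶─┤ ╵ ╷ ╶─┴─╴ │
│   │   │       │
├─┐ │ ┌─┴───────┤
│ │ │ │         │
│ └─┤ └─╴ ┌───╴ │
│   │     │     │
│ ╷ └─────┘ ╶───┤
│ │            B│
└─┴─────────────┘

Checking each cell for number of passages:

Junctions found (3+ passages):
  (0, 2): 3 passages
  (1, 0): 3 passages
  (3, 3): 3 passages
  (3, 4): 3 passages
  (3, 7): 3 passages
  (4, 2): 3 passages
  (5, 4): 3 passages
  (6, 0): 3 passages
  (7, 5): 3 passages
Total junctions: 9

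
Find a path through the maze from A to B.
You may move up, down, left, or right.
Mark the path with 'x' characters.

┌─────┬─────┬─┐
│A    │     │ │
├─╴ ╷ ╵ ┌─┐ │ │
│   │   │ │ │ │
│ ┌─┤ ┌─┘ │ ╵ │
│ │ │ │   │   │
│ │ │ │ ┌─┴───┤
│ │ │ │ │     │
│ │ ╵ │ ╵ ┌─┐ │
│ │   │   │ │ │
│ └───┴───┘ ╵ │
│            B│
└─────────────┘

Finding the shortest path through the maze:
Path length: 13 steps
Directions: right → down → left → down → down → down → down → right → right → right → right → right → right

Solution:

┌─────┬─────┬─┐
│A x  │     │ │
├─╴ ╷ ╵ ┌─┐ │ │
│x x│   │ │ │ │
│ ┌─┤ ┌─┘ │ ╵ │
│x│ │ │   │   │
│ │ │ │ ┌─┴───┤
│x│ │ │ │     │
│ │ ╵ │ ╵ ┌─┐ │
│x│   │   │ │ │
│ └───┴───┘ ╵ │
│x x x x x x B│
└─────────────┘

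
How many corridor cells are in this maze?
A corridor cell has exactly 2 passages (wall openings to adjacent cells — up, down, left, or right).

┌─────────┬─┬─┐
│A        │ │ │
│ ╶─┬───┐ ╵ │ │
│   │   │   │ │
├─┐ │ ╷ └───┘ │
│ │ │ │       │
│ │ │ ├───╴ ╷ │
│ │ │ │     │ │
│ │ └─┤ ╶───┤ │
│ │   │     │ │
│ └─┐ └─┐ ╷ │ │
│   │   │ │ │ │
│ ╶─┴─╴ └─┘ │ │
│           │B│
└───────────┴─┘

Counting cells with exactly 2 passages:
Total corridor cells: 37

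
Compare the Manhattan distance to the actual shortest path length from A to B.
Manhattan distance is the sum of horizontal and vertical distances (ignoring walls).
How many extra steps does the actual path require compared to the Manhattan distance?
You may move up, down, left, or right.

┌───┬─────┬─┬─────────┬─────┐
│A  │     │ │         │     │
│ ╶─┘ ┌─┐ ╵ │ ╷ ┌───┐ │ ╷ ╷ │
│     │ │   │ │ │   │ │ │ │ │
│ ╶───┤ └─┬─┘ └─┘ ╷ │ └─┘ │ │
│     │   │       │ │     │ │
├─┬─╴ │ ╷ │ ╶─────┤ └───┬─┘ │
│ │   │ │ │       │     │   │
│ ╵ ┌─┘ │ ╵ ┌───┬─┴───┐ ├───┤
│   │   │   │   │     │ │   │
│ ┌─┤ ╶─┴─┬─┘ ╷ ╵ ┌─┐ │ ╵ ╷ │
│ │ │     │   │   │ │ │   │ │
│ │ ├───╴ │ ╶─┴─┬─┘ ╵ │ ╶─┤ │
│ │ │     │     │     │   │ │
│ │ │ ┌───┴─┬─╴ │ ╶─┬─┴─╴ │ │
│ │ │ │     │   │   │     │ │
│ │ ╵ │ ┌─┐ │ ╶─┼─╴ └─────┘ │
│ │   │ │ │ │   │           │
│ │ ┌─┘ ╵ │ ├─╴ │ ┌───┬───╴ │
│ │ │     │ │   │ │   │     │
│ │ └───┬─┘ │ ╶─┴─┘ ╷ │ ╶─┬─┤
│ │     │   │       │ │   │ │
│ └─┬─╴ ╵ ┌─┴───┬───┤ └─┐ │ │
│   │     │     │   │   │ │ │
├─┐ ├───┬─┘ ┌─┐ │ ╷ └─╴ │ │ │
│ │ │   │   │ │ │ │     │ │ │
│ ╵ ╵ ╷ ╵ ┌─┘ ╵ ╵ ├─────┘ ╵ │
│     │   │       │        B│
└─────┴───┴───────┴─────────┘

Manhattan distance: |13 - 0| + |13 - 0| = 26
Actual path length: 84
Extra steps: 84 - 26 = 58

Solution:

┌───┬─────┬─┬─────────┬─────┐
│A  │     │ │         │     │
│ ╶─┘ ┌─┐ ╵ │ ╷ ┌───┐ │ ╷ ╷ │
│↓    │ │   │ │ │   │ │ │ │ │
│ ╶───┤ └─┬─┘ └─┘ ╷ │ └─┘ │ │
│↳ → ↓│   │       │ │     │ │
├─┬─╴ │ ╷ │ ╶─────┤ └───┬─┘ │
│ │↓ ↲│ │ │       │     │   │
│ ╵ ┌─┘ │ ╵ ┌───┬─┴───┐ ├───┤
│↓ ↲│   │   │↱ ↓│↱ → ↓│ │   │
│ ┌─┤ ╶─┴─┬─┘ ╷ ╵ ┌─┐ │ ╵ ╷ │
│↓│ │     │↱ ↑│↳ ↑│ │↓│   │ │
│ │ ├───╴ │ ╶─┴─┬─┘ ╵ │ ╶─┤ │
│↓│ │     │↑ ← ↰│↓ ← ↲│   │ │
│ │ │ ┌───┴─┬─╴ │ ╶─┬─┴─╴ │ │
│↓│ │ │     │↱ ↑│↳ ↓│     │ │
│ │ ╵ │ ┌─┐ │ ╶─┼─╴ └─────┘ │
│↓│   │ │ │ │↑ ↰│  ↳ → → → ↓│
│ │ ┌─┘ ╵ │ ├─╴ │ ┌───┬───╴ │
│↓│ │     │ │↱ ↑│ │↓ ↰│↓ ← ↲│
│ │ └───┬─┘ │ ╶─┴─┘ ╷ │ ╶─┬─┤
│↓│     │   │↑ ← ← ↲│↑│↳ ↓│ │
│ └─┬─╴ ╵ ┌─┴───┬───┤ └─┐ │ │
│↳ ↓│     │↱ → ↓│↱ ↓│↑ ↰│↓│ │
├─┐ ├───┬─┘ ┌─┐ │ ╷ └─╴ │ │ │
│ │↓│↱ ↓│↱ ↑│ │↓│↑│↳ → ↑│↓│ │
│ ╵ ╵ ╷ ╵ ┌─┘ ╵ ╵ ├─────┘ ╵ │
│  ↳ ↑│↳ ↑│    ↳ ↑│      ↳ B│
└─────┴───┴───────┴─────────┘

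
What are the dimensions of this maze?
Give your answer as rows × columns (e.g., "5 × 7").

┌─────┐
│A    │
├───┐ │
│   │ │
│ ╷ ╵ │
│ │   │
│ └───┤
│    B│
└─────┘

Counting the maze dimensions:
Rows (vertical): 4
Columns (horizontal): 3
Dimensions: 4 × 3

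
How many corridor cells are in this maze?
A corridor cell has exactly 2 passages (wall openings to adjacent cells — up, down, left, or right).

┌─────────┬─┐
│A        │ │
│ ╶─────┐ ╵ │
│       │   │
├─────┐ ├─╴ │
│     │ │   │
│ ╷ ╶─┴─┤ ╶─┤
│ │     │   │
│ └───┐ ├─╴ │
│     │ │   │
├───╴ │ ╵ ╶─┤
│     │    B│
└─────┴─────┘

Counting cells with exactly 2 passages:
Total corridor cells: 28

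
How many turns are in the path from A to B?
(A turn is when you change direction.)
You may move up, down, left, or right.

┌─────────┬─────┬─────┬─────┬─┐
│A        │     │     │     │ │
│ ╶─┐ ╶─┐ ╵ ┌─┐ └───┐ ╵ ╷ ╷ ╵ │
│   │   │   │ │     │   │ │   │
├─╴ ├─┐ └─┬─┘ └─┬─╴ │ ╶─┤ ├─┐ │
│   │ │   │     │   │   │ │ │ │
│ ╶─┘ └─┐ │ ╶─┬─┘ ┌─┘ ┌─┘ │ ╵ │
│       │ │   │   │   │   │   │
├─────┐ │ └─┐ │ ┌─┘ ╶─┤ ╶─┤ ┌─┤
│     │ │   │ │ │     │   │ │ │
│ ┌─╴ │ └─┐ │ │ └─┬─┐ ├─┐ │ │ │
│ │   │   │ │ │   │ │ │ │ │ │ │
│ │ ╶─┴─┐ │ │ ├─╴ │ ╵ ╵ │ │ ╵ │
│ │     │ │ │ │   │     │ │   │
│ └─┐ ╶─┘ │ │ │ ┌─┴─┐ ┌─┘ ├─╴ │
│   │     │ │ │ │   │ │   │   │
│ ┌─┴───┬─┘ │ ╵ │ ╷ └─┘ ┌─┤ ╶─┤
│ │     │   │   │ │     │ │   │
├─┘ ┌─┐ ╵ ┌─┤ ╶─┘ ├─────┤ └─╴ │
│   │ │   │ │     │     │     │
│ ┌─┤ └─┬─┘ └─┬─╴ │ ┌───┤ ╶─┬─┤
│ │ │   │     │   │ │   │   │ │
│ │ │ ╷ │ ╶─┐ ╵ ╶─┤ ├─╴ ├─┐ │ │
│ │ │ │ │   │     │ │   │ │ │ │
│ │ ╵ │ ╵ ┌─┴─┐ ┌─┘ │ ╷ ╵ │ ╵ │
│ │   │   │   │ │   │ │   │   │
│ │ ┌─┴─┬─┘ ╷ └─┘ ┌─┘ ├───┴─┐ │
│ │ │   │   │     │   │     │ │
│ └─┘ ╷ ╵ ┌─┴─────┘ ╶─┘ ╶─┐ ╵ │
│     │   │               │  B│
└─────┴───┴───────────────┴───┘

Directions: right, right, right, right, down, right, up, right, right, down, right, right, down, left, down, left, down, down, right, down, left, down, down, left, down, right, right, up, up, right, down, right, right, up, right, up, up, up, left, up, right, up, up, up, right, down, right, down, down, left, down, down, down, right, down, left, down, right, down, left, left, down, right, down, down, right, down, down
Number of turns: 47

Solution:

┌─────────┬─────┬─────┬─────┬─┐
│A → → → ↓│↱ → ↓│     │  ↱ ↓│ │
│ ╶─┐ ╶─┐ ╵ ┌─┐ └───┐ ╵ ╷ ╷ ╵ │
│   │   │↳ ↑│ │↳ → ↓│   │↑│↳ ↓│
├─╴ ├─┐ └─┬─┘ └─┬─╴ │ ╶─┤ ├─┐ │
│   │ │   │     │↓ ↲│   │↑│ │↓│
│ ╶─┘ └─┐ │ ╶─┬─┘ ┌─┘ ┌─┘ │ ╵ │
│       │ │   │↓ ↲│   │↱ ↑│↓ ↲│
├─────┐ │ └─┐ │ ┌─┘ ╶─┤ ╶─┤ ┌─┤
│     │ │   │ │↓│     │↑ ↰│↓│ │
│ ┌─╴ │ └─┐ │ │ └─┬─┐ ├─┐ │ │ │
│ │   │   │ │ │↳ ↓│ │ │ │↑│↓│ │
│ │ ╶─┴─┐ │ │ ├─╴ │ ╵ ╵ │ │ ╵ │
│ │     │ │ │ │↓ ↲│     │↑│↳ ↓│
│ └─┐ ╶─┘ │ │ │ ┌─┴─┐ ┌─┘ ├─╴ │
│   │     │ │ │↓│↱ ↓│ │↱ ↑│↓ ↲│
│ ┌─┴───┬─┘ │ ╵ │ ╷ └─┘ ┌─┤ ╶─┤
│ │     │   │↓ ↲│↑│↳ → ↑│ │↳ ↓│
├─┘ ┌─┐ ╵ ┌─┤ ╶─┘ ├─────┤ └─╴ │
│   │ │   │ │↳ → ↑│     │↓ ← ↲│
│ ┌─┤ └─┬─┘ └─┬─╴ │ ┌───┤ ╶─┬─┤
│ │ │   │     │   │ │   │↳ ↓│ │
│ │ │ ╷ │ ╶─┐ ╵ ╶─┤ ├─╴ ├─┐ │ │
│ │ │ │ │   │     │ │   │ │↓│ │
│ │ ╵ │ ╵ ┌─┴─┐ ┌─┘ │ ╷ ╵ │ ╵ │
│ │   │   │   │ │   │ │   │↳ ↓│
│ │ ┌─┴─┬─┘ ╷ └─┘ ┌─┘ ├───┴─┐ │
│ │ │   │   │     │   │     │↓│
│ └─┘ ╷ ╵ ┌─┴─────┘ ╶─┘ ╶─┐ ╵ │
│     │   │               │  B│
└─────┴───┴───────────────┴───┘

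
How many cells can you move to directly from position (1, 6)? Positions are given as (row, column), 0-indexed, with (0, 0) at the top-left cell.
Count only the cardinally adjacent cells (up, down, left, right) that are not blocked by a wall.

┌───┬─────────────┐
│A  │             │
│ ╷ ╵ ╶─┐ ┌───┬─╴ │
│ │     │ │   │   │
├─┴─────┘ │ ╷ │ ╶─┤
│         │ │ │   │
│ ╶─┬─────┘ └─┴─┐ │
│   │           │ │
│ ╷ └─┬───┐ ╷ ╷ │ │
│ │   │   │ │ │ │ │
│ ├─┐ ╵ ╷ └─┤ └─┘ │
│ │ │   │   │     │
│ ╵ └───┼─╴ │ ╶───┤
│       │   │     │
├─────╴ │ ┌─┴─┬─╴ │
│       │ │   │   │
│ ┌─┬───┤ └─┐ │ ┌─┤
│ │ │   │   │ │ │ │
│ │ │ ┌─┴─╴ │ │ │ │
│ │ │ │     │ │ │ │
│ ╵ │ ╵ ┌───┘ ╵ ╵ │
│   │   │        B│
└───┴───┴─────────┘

Checking passable neighbors of (1, 6):
Neighbors: (2, 6), (1, 5)
Count: 2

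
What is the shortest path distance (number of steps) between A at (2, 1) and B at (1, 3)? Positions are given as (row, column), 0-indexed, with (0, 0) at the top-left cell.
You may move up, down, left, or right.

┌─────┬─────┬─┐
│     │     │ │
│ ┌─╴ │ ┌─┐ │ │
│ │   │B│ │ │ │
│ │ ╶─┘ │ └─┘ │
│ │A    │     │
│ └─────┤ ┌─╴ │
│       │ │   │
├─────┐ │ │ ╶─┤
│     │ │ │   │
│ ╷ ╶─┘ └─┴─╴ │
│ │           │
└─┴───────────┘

Finding path from (2, 1) to (1, 3):
Path: (2,1) → (2,2) → (2,3) → (1,3)
Distance: 3 steps

Solution:

┌─────┬─────┬─┐
│     │     │ │
│ ┌─╴ │ ┌─┐ │ │
│ │   │B│ │ │ │
│ │ ╶─┘ │ └─┘ │
│ │A → ↑│     │
│ └─────┤ ┌─╴ │
│       │ │   │
├─────┐ │ │ ╶─┤
│     │ │ │   │
│ ╷ ╶─┘ └─┴─╴ │
│ │           │
└─┴───────────┘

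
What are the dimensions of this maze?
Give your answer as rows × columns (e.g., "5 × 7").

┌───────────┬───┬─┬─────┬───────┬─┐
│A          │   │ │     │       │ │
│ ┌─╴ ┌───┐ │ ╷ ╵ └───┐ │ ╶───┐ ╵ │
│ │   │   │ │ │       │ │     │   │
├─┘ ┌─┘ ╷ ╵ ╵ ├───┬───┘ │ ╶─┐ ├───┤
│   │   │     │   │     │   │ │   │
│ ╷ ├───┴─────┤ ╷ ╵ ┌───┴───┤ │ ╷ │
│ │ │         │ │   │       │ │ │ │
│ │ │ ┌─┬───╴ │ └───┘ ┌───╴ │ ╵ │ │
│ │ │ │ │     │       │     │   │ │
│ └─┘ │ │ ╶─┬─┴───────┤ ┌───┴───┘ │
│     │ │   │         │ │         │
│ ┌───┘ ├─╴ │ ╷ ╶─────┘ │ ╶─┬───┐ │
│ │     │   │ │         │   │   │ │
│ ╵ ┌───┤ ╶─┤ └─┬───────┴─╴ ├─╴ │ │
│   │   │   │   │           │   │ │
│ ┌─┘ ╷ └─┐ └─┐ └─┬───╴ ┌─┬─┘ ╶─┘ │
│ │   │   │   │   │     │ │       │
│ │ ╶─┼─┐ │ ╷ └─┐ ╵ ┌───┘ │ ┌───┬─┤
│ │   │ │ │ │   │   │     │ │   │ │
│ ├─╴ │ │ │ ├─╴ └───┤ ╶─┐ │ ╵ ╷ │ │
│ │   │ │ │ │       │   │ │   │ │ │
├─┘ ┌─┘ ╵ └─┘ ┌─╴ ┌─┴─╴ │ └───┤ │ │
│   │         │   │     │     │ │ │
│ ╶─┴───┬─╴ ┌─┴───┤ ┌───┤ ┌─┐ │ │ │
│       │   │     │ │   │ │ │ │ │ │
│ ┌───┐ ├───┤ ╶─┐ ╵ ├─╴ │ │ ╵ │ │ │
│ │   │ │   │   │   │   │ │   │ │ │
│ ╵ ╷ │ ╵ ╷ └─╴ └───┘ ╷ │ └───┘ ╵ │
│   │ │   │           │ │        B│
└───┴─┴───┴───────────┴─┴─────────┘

Counting the maze dimensions:
Rows (vertical): 15
Columns (horizontal): 17
Dimensions: 15 × 17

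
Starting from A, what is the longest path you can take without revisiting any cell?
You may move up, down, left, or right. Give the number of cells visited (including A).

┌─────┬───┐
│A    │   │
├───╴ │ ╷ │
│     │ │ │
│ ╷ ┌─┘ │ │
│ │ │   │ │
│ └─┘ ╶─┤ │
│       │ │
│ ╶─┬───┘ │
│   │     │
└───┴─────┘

Finding longest simple path using DFS:
Start: (0, 0)
Longest path visits 21 cells
Path: A → right → right → down → left → left → down → down → right → right → up → right → up → up → right → down → down → down → down → left → left

Solution:

┌─────┬───┐
│A → ↓│↱ ↓│
├───╴ │ ╷ │
│↓ ← ↲│↑│↓│
│ ╷ ┌─┘ │ │
│↓│ │↱ ↑│↓│
│ └─┘ ╶─┤ │
│↳ → ↑  │↓│
│ ╶─┬───┘ │
│   │B ← ↲│
└───┴─────┘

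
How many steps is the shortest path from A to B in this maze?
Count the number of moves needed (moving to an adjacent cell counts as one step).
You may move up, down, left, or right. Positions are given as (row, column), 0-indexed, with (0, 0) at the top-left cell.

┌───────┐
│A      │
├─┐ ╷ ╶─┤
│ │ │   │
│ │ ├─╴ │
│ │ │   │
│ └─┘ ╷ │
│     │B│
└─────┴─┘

Using BFS to find shortest path:
Start: (0, 0), End: (3, 3)
Path found:
(0,0) → (0,1) → (0,2) → (1,2) → (1,3) → (2,3) → (3,3)
Number of steps: 6

Solution:

┌───────┐
│A → ↓  │
├─┐ ╷ ╶─┤
│ │ │↳ ↓│
│ │ ├─╴ │
│ │ │  ↓│
│ └─┘ ╷ │
│     │B│
└─────┴─┘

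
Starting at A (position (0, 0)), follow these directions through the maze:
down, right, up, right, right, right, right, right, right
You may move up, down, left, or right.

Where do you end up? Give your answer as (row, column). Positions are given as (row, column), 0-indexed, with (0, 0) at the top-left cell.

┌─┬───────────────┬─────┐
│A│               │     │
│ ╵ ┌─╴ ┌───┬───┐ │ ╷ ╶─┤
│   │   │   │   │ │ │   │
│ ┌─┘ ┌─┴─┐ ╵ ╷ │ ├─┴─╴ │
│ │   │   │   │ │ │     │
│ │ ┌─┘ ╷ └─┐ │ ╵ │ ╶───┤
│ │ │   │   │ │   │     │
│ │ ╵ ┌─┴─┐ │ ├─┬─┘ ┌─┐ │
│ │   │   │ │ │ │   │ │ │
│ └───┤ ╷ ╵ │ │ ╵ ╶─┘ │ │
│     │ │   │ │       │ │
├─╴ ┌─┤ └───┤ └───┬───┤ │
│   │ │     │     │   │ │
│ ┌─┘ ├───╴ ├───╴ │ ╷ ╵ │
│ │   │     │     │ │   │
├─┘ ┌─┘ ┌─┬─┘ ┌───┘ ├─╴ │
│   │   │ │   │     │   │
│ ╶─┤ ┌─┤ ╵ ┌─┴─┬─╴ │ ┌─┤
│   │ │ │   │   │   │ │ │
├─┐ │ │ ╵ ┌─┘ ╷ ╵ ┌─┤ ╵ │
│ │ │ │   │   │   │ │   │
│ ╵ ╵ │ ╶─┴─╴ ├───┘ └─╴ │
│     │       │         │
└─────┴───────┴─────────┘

Following directions step by step:
Start: (0, 0)
  down: (0, 0) → (1, 0)
  right: (1, 0) → (1, 1)
  up: (1, 1) → (0, 1)
  right: (0, 1) → (0, 2)
  right: (0, 2) → (0, 3)
  right: (0, 3) → (0, 4)
  right: (0, 4) → (0, 5)
  right: (0, 5) → (0, 6)
  right: (0, 6) → (0, 7)
Final position: (0, 7)

Path taken:

┌─┬───────────────┬─────┐
│A│↱ → → → → → B  │     │
│ ╵ ┌─╴ ┌───┬───┐ │ ╷ ╶─┤
│↳ ↑│   │   │   │ │ │   │
│ ┌─┘ ┌─┴─┐ ╵ ╷ │ ├─┴─╴ │
│ │   │   │   │ │ │     │
│ │ ┌─┘ ╷ └─┐ │ ╵ │ ╶───┤
│ │ │   │   │ │   │     │
│ │ ╵ ┌─┴─┐ │ ├─┬─┘ ┌─┐ │
│ │   │   │ │ │ │   │ │ │
│ └───┤ ╷ ╵ │ │ ╵ ╶─┘ │ │
│     │ │   │ │       │ │
├─╴ ┌─┤ └───┤ └───┬───┤ │
│   │ │     │     │   │ │
│ ┌─┘ ├───╴ ├───╴ │ ╷ ╵ │
│ │   │     │     │ │   │
├─┘ ┌─┘ ┌─┬─┘ ┌───┘ ├─╴ │
│   │   │ │   │     │   │
│ ╶─┤ ┌─┤ ╵ ┌─┴─┬─╴ │ ┌─┤
│   │ │ │   │   │   │ │ │
├─┐ │ │ ╵ ┌─┘ ╷ ╵ ┌─┤ ╵ │
│ │ │ │   │   │   │ │   │
│ ╵ ╵ │ ╶─┴─╴ ├───┘ └─╴ │
│     │       │         │
└─────┴───────┴─────────┘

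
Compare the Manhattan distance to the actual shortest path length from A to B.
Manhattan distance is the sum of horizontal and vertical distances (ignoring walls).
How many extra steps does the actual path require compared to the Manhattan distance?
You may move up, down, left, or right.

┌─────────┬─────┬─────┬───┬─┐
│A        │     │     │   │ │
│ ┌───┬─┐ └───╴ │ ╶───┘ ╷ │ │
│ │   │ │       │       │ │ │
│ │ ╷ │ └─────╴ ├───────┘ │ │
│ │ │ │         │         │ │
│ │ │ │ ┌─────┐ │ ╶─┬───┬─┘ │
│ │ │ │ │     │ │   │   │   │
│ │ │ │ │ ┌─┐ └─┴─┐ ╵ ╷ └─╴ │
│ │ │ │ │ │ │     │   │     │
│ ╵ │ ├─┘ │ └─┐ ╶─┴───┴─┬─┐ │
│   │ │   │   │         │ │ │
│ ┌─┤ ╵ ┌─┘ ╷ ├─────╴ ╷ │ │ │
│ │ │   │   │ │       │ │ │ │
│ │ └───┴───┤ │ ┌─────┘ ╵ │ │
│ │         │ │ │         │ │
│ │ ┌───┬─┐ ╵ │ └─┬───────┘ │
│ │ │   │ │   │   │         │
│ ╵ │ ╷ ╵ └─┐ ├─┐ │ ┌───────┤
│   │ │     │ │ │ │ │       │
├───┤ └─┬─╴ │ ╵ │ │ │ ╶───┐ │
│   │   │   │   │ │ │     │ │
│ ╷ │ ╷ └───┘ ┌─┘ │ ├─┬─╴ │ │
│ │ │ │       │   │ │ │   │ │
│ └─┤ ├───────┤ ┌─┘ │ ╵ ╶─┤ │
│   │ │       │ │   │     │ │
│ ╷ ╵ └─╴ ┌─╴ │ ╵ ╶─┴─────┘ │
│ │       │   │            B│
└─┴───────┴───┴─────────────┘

Manhattan distance: |13 - 0| + |13 - 0| = 26
Actual path length: 48
Extra steps: 48 - 26 = 22

Solution:

┌─────────┬─────┬─────┬───┬─┐
│A        │     │     │   │ │
│ ┌───┬─┐ └───╴ │ ╶───┘ ╷ │ │
│↓│↱ ↓│ │       │       │ │ │
│ │ ╷ │ └─────╴ ├───────┘ │ │
│↓│↑│↓│         │         │ │
│ │ │ │ ┌─────┐ │ ╶─┬───┬─┘ │
│↓│↑│↓│ │↱ → ↓│ │   │   │   │
│ │ │ │ │ ┌─┐ └─┴─┐ ╵ ╷ └─╴ │
│↓│↑│↓│ │↑│ │↳ ↓  │   │     │
│ ╵ │ ├─┘ │ └─┐ ╶─┴───┴─┬─┐ │
│↳ ↑│↓│↱ ↑│   │↳ → → ↓  │ │ │
│ ┌─┤ ╵ ┌─┘ ╷ ├─────╴ ╷ │ │ │
│ │ │↳ ↑│   │ │↓ ← ← ↲│ │ │ │
│ │ └───┴───┤ │ ┌─────┘ ╵ │ │
│ │         │ │↓│         │ │
│ │ ┌───┬─┐ ╵ │ └─┬───────┘ │
│ │ │   │ │   │↳ ↓│         │
│ ╵ │ ╷ ╵ └─┐ ├─┐ │ ┌───────┤
│   │ │     │ │ │↓│ │       │
├───┤ └─┬─╴ │ ╵ │ │ │ ╶───┐ │
│   │   │   │   │↓│ │     │ │
│ ╷ │ ╷ └───┘ ┌─┘ │ ├─┬─╴ │ │
│ │ │ │       │↓ ↲│ │ │   │ │
│ └─┤ ├───────┤ ┌─┘ │ ╵ ╶─┤ │
│   │ │       │↓│   │     │ │
│ ╷ ╵ └─╴ ┌─╴ │ ╵ ╶─┴─────┘ │
│ │       │   │↳ → → → → → B│
└─┴───────┴───┴─────────────┘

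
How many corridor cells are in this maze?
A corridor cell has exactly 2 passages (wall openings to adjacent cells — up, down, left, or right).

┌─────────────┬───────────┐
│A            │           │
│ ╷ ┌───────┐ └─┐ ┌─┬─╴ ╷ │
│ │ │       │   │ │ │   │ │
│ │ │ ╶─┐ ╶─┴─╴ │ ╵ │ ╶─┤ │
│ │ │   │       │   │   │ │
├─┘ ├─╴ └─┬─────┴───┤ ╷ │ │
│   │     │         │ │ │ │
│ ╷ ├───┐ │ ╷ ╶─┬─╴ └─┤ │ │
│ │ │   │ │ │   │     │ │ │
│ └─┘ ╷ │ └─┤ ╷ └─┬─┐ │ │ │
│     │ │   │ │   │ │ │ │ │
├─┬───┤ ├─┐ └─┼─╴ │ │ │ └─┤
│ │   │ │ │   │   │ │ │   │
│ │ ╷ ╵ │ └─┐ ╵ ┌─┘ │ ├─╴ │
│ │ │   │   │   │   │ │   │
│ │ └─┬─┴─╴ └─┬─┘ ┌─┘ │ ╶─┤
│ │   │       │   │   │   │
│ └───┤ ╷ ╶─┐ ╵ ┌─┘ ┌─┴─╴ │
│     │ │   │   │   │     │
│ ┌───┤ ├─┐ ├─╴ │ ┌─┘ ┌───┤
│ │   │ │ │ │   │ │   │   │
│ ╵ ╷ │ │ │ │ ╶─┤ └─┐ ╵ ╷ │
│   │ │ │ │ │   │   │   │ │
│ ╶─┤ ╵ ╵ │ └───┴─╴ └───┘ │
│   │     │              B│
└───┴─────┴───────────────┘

Counting cells with exactly 2 passages:
Total corridor cells: 131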